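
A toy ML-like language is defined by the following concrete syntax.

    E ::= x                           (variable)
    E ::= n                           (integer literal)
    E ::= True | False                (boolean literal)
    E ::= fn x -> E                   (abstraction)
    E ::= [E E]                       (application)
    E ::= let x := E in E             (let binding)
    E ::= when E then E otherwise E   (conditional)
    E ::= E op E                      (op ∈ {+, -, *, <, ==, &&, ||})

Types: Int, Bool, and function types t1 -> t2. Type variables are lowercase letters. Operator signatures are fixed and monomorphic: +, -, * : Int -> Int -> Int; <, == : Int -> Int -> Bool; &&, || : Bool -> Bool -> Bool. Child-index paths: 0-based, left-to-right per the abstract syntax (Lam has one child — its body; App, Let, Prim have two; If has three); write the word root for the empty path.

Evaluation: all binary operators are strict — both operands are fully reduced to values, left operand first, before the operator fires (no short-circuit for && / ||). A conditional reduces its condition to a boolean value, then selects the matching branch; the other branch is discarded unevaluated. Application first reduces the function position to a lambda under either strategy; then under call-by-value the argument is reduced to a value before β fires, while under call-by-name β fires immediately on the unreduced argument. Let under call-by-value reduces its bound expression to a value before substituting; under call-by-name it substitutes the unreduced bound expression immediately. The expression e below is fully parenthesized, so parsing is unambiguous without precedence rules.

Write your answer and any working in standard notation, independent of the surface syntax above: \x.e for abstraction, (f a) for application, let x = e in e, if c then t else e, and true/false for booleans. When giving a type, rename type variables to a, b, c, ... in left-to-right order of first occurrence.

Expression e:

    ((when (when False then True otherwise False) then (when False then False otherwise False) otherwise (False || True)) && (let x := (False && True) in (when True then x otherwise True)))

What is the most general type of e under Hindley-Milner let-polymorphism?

Answer: Bool

Working:
  unify Bool ~ Bool
  unify Bool ~ Bool
  unify Bool ~ Bool
  unify Bool ~ Bool
  unify Bool ~ Bool
  unify Bool ~ Bool
  unify Bool ~ Bool
  unify Bool ~ Bool
  unify Bool ~ Bool
  unify Bool ~ Bool
  unify Bool ~ Bool
let x : Bool
  unify Bool ~ Bool
x : Bool
  unify Bool ~ Bool
  unify Bool ~ Bool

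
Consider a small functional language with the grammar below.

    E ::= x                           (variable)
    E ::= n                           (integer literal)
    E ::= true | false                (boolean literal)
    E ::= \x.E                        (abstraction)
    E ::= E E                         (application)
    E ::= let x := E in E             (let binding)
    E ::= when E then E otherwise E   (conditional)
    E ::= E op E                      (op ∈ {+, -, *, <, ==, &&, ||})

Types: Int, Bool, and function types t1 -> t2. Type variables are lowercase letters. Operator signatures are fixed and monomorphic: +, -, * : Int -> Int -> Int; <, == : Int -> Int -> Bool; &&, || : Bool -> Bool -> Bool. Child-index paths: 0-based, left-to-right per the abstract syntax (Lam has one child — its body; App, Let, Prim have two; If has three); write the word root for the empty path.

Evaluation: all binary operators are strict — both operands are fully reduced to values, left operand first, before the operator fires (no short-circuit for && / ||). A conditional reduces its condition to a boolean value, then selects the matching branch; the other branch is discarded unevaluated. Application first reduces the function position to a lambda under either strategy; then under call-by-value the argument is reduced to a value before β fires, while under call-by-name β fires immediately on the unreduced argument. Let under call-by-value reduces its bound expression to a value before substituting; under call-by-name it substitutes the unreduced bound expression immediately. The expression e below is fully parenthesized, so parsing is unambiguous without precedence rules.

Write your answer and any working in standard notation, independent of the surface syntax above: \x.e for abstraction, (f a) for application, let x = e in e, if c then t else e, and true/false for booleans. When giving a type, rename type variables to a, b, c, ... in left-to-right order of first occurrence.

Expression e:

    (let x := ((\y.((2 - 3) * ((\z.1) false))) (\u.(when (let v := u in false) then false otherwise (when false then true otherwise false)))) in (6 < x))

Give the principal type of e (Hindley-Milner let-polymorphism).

Answer: Bool

Working:
  unify Int ~ Int
  unify Int ~ Int
  unify Int ~ Int
\z._ : b -> Int
  unify b -> Int ~ Bool -> c
  unify b ~ Bool
  unify Int ~ c
_ _ : Int
  unify Int ~ Int
\y._ : a -> Int
u : d
let v : d
  unify Bool ~ Bool
  unify Bool ~ Bool
  unify Bool ~ Bool
  unify Bool ~ Bool
\u._ : d -> Bool
  unify a -> Int ~ (d -> Bool) -> e
  unify a ~ d -> Bool
  unify Int ~ e
_ _ : Int
let x : Int
  unify Int ~ Int
x : Int
  unify Int ~ Int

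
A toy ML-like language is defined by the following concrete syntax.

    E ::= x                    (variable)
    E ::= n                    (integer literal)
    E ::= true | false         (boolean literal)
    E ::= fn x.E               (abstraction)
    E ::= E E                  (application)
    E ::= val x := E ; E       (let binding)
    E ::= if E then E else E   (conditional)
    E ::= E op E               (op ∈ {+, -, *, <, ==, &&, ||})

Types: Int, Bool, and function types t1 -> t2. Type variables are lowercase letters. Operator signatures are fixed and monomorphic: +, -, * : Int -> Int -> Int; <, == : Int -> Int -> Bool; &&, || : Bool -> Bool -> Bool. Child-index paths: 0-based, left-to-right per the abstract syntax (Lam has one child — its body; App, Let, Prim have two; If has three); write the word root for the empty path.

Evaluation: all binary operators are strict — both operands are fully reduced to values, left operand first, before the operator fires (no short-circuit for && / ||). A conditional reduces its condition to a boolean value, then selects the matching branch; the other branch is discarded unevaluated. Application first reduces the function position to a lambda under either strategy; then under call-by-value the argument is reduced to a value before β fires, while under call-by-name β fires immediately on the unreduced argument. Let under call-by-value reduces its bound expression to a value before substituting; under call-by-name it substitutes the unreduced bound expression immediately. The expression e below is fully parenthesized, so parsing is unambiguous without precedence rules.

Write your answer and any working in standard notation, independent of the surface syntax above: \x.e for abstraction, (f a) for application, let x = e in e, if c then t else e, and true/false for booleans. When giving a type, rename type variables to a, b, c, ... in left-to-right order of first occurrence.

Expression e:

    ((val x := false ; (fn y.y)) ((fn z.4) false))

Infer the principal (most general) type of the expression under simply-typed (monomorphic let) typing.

Answer: Int

Working:
let x : Bool
y : a
\y._ : a -> a
\z._ : b -> Int
  unify b -> Int ~ Bool -> c
  unify b ~ Bool
  unify Int ~ c
_ _ : Int
  unify a -> a ~ Int -> d
  unify a ~ Int
  unify Int ~ d
_ _ : Int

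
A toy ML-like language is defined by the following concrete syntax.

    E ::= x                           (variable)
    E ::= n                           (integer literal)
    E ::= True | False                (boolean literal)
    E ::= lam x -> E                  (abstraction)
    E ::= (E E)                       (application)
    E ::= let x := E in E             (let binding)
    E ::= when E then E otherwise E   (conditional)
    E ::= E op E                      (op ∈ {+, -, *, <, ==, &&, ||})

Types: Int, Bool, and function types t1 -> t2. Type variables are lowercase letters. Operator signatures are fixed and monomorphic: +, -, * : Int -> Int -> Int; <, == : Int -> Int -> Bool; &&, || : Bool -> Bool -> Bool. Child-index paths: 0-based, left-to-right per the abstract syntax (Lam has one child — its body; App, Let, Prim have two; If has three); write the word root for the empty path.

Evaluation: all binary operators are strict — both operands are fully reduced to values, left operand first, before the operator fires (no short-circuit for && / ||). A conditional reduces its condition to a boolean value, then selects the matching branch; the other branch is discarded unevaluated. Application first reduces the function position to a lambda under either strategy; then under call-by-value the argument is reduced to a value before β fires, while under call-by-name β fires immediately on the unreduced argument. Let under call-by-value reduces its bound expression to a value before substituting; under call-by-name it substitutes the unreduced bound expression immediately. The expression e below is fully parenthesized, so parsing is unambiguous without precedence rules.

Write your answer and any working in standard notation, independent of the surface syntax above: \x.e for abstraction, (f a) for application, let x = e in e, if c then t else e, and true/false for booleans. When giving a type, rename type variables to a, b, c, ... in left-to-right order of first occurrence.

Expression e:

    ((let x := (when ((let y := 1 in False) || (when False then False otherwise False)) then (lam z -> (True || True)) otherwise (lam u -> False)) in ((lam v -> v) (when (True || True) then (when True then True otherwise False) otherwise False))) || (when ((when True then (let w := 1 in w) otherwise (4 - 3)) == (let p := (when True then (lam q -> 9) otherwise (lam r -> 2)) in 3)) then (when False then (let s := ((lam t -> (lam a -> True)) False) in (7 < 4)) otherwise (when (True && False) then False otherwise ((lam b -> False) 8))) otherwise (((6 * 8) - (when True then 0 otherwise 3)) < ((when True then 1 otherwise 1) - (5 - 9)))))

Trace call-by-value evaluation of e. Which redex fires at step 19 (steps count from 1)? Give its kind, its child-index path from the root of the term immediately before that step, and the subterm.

Trace:
step 0: ((let x = (if ((let y = 1 in false) || (if false then false else false)) then (\z.(true || true)) else (\u.false)) in ((\v.v) (if (true || true) then (if true then true else false) else false))) || (if ((if true then (let w = 1 in w) else (4 - 3)) == (let p = (if true then (\q.9) else (\r.2)) in 3)) then (if false then (let s = ((\t.(\a.true)) false) in (7 < 4)) else (if (true && false) then false else ((\b.false) 8))) else (((6 * 8) - (if true then 0 else 3)) < ((if true then 1 else 1) - (5 - 9)))))
step 1: [let@0.0.0.0] ((let x = (if (false || (if false then false else false)) then (\z.(true || true)) else (\u.false)) in ((\v.v) (if (true || true) then (if true then true else false) else false))) || (if ((if true then (let w = 1 in w) else (4 - 3)) == (let p = (if true then (\q.9) else (\r.2)) in 3)) then (if false then (let s = ((\t.(\a.true)) false) in (7 < 4)) else (if (true && false) then false else ((\b.false) 8))) else (((6 * 8) - (if true then 0 else 3)) < ((if true then 1 else 1) - (5 - 9)))))
step 2: [if@0.0.0.1] ((let x = (if (false || false) then (\z.(true || true)) else (\u.false)) in ((\v.v) (if (true || true) then (if true then true else false) else false))) || (if ((if true then (let w = 1 in w) else (4 - 3)) == (let p = (if true then (\q.9) else (\r.2)) in 3)) then (if false then (let s = ((\t.(\a.true)) false) in (7 < 4)) else (if (true && false) then false else ((\b.false) 8))) else (((6 * 8) - (if true then 0 else 3)) < ((if true then 1 else 1) - (5 - 9)))))
step 3: [delta@0.0.0] ((let x = (if false then (\z.(true || true)) else (\u.false)) in ((\v.v) (if (true || true) then (if true then true else false) else false))) || (if ((if true then (let w = 1 in w) else (4 - 3)) == (let p = (if true then (\q.9) else (\r.2)) in 3)) then (if false then (let s = ((\t.(\a.true)) false) in (7 < 4)) else (if (true && false) then false else ((\b.false) 8))) else (((6 * 8) - (if true then 0 else 3)) < ((if true then 1 else 1) - (5 - 9)))))
step 4: [if@0.0] ((let x = (\u.false) in ((\v.v) (if (true || true) then (if true then true else false) else false))) || (if ((if true then (let w = 1 in w) else (4 - 3)) == (let p = (if true then (\q.9) else (\r.2)) in 3)) then (if false then (let s = ((\t.(\a.true)) false) in (7 < 4)) else (if (true && false) then false else ((\b.false) 8))) else (((6 * 8) - (if true then 0 else 3)) < ((if true then 1 else 1) - (5 - 9)))))
step 5: [let@0] (((\v.v) (if (true || true) then (if true then true else false) else false)) || (if ((if true then (let w = 1 in w) else (4 - 3)) == (let p = (if true then (\q.9) else (\r.2)) in 3)) then (if false then (let s = ((\t.(\a.true)) false) in (7 < 4)) else (if (true && false) then false else ((\b.false) 8))) else (((6 * 8) - (if true then 0 else 3)) < ((if true then 1 else 1) - (5 - 9)))))
step 6: [delta@0.1.0] (((\v.v) (if true then (if true then true else false) else false)) || (if ((if true then (let w = 1 in w) else (4 - 3)) == (let p = (if true then (\q.9) else (\r.2)) in 3)) then (if false then (let s = ((\t.(\a.true)) false) in (7 < 4)) else (if (true && false) then false else ((\b.false) 8))) else (((6 * 8) - (if true then 0 else 3)) < ((if true then 1 else 1) - (5 - 9)))))
step 7: [if@0.1] (((\v.v) (if true then true else false)) || (if ((if true then (let w = 1 in w) else (4 - 3)) == (let p = (if true then (\q.9) else (\r.2)) in 3)) then (if false then (let s = ((\t.(\a.true)) false) in (7 < 4)) else (if (true && false) then false else ((\b.false) 8))) else (((6 * 8) - (if true then 0 else 3)) < ((if true then 1 else 1) - (5 - 9)))))
step 8: [if@0.1] (((\v.v) true) || (if ((if true then (let w = 1 in w) else (4 - 3)) == (let p = (if true then (\q.9) else (\r.2)) in 3)) then (if false then (let s = ((\t.(\a.true)) false) in (7 < 4)) else (if (true && false) then false else ((\b.false) 8))) else (((6 * 8) - (if true then 0 else 3)) < ((if true then 1 else 1) - (5 - 9)))))
step 9: [beta@0] (true || (if ((if true then (let w = 1 in w) else (4 - 3)) == (let p = (if true then (\q.9) else (\r.2)) in 3)) then (if false then (let s = ((\t.(\a.true)) false) in (7 < 4)) else (if (true && false) then false else ((\b.false) 8))) else (((6 * 8) - (if true then 0 else 3)) < ((if true then 1 else 1) - (5 - 9)))))
step 10: [if@1.0.0] (true || (if ((let w = 1 in w) == (let p = (if true then (\q.9) else (\r.2)) in 3)) then (if false then (let s = ((\t.(\a.true)) false) in (7 < 4)) else (if (true && false) then false else ((\b.false) 8))) else (((6 * 8) - (if true then 0 else 3)) < ((if true then 1 else 1) - (5 - 9)))))
step 11: [let@1.0.0] (true || (if (1 == (let p = (if true then (\q.9) else (\r.2)) in 3)) then (if false then (let s = ((\t.(\a.true)) false) in (7 < 4)) else (if (true && false) then false else ((\b.false) 8))) else (((6 * 8) - (if true then 0 else 3)) < ((if true then 1 else 1) - (5 - 9)))))
step 12: [if@1.0.1.0] (true || (if (1 == (let p = (\q.9) in 3)) then (if false then (let s = ((\t.(\a.true)) false) in (7 < 4)) else (if (true && false) then false else ((\b.false) 8))) else (((6 * 8) - (if true then 0 else 3)) < ((if true then 1 else 1) - (5 - 9)))))
step 13: [let@1.0.1] (true || (if (1 == 3) then (if false then (let s = ((\t.(\a.true)) false) in (7 < 4)) else (if (true && false) then false else ((\b.false) 8))) else (((6 * 8) - (if true then 0 else 3)) < ((if true then 1 else 1) - (5 - 9)))))
step 14: [delta@1.0] (true || (if false then (if false then (let s = ((\t.(\a.true)) false) in (7 < 4)) else (if (true && false) then false else ((\b.false) 8))) else (((6 * 8) - (if true then 0 else 3)) < ((if true then 1 else 1) - (5 - 9)))))
step 15: [if@1] (true || (((6 * 8) - (if true then 0 else 3)) < ((if true then 1 else 1) - (5 - 9))))
step 16: [delta@1.0.0] (true || ((48 - (if true then 0 else 3)) < ((if true then 1 else 1) - (5 - 9))))
step 17: [if@1.0.1] (true || ((48 - 0) < ((if true then 1 else 1) - (5 - 9))))
step 18: [delta@1.0] (true || (48 < ((if true then 1 else 1) - (5 - 9))))
step 19: [if@1.1.0] (true || (48 < (1 - (5 - 9))))

Answer: if at 1.1.0 : (if true then 1 else 1)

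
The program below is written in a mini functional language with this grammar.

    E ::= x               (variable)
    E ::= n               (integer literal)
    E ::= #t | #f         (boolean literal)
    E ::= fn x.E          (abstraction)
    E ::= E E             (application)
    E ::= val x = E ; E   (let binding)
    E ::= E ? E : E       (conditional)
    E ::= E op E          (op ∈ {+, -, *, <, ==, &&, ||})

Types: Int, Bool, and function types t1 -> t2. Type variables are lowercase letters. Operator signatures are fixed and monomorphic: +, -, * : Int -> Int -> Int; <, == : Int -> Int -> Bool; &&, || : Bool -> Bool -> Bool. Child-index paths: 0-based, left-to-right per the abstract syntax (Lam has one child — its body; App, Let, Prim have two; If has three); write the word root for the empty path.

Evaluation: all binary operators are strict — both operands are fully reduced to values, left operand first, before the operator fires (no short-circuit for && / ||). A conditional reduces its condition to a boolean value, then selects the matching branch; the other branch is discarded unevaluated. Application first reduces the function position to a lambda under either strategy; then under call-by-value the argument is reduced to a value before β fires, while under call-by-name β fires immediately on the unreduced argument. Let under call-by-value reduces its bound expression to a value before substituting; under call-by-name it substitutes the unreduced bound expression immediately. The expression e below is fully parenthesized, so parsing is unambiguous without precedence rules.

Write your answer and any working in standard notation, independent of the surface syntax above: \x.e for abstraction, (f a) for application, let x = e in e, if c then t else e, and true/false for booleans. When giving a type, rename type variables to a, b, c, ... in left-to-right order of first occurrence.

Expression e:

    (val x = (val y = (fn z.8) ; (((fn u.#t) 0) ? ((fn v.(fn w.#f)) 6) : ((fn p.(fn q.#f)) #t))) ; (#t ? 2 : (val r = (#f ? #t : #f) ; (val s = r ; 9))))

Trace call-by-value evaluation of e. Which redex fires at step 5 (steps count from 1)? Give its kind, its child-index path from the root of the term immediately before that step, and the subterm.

Answer: let at root : (let x = (\w.false) in (if true then 2 else (let r = (if false then true else false) in (let s = r in 9))))

Derivation:
step 0: (let x = (let y = (\z.8) in (if ((\u.true) 0) then ((\v.(\w.false)) 6) else ((\p.(\q.false)) true))) in (if true then 2 else (let r = (if false then true else false) in (let s = r in 9))))
step 1: [let@0] (let x = (if ((\u.true) 0) then ((\v.(\w.false)) 6) else ((\p.(\q.false)) true)) in (if true then 2 else (let r = (if false then true else false) in (let s = r in 9))))
step 2: [beta@0.0] (let x = (if true then ((\v.(\w.false)) 6) else ((\p.(\q.false)) true)) in (if true then 2 else (let r = (if false then true else false) in (let s = r in 9))))
step 3: [if@0] (let x = ((\v.(\w.false)) 6) in (if true then 2 else (let r = (if false then true else false) in (let s = r in 9))))
step 4: [beta@0] (let x = (\w.false) in (if true then 2 else (let r = (if false then true else false) in (let s = r in 9))))
step 5: [let@root] (if true then 2 else (let r = (if false then true else false) in (let s = r in 9)))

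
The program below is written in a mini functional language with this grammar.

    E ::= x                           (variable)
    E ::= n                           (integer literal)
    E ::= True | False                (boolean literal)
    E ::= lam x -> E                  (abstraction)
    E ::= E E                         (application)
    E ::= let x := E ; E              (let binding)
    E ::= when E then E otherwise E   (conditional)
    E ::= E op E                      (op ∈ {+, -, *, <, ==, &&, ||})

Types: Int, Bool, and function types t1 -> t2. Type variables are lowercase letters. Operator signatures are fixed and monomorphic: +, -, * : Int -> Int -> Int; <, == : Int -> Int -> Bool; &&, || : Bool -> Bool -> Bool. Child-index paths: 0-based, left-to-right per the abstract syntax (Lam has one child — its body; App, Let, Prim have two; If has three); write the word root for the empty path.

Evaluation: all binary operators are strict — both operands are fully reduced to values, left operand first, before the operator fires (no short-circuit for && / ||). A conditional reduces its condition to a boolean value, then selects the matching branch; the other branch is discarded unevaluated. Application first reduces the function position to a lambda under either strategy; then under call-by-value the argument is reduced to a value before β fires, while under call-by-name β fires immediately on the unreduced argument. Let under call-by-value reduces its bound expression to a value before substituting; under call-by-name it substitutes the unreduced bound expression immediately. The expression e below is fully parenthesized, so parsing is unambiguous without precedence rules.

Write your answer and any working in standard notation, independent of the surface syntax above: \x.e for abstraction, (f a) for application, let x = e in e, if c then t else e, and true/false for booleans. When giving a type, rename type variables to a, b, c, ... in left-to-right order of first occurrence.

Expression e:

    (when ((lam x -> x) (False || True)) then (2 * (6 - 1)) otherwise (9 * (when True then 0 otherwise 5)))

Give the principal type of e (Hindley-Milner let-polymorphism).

Working:
x : a
\x._ : a -> a
  unify Bool ~ Bool
  unify Bool ~ Bool
  unify a -> a ~ Bool -> b
  unify a ~ Bool
  unify Bool ~ b
_ _ : Bool
  unify Bool ~ Bool
  unify Int ~ Int
  unify Int ~ Int
  unify Int ~ Int
  unify Int ~ Int
  unify Int ~ Int
  unify Bool ~ Bool
  unify Int ~ Int
  unify Int ~ Int
  unify Int ~ Int

Answer: Int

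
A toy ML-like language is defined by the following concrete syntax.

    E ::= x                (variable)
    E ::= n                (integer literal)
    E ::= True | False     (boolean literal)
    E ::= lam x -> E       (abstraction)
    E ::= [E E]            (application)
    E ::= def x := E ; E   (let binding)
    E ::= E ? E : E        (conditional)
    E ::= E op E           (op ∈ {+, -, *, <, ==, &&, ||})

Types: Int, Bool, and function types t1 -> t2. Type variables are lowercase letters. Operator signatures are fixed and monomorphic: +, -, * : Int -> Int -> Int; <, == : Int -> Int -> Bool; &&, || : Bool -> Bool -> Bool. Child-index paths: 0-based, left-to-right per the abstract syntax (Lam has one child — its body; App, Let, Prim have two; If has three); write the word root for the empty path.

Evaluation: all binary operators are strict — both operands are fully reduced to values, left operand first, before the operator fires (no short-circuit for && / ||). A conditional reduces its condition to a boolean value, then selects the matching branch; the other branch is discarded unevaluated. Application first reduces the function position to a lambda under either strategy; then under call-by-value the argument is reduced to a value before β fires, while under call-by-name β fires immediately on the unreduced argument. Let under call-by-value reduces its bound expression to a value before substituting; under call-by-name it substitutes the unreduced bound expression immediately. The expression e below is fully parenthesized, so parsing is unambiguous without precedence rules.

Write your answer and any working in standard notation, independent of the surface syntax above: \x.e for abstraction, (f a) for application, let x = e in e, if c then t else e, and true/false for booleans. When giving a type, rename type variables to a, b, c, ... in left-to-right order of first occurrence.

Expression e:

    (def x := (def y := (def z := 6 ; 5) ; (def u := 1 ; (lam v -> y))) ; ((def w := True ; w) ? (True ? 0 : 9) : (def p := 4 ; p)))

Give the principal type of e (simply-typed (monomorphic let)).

Working:
let z : Int
let y : Int
let u : Int
y : Int
\v._ : a -> Int
let x : a -> Int
let w : Bool
w : Bool
  unify Bool ~ Bool
  unify Bool ~ Bool
  unify Int ~ Int
let p : Int
p : Int
  unify Int ~ Int

Answer: Int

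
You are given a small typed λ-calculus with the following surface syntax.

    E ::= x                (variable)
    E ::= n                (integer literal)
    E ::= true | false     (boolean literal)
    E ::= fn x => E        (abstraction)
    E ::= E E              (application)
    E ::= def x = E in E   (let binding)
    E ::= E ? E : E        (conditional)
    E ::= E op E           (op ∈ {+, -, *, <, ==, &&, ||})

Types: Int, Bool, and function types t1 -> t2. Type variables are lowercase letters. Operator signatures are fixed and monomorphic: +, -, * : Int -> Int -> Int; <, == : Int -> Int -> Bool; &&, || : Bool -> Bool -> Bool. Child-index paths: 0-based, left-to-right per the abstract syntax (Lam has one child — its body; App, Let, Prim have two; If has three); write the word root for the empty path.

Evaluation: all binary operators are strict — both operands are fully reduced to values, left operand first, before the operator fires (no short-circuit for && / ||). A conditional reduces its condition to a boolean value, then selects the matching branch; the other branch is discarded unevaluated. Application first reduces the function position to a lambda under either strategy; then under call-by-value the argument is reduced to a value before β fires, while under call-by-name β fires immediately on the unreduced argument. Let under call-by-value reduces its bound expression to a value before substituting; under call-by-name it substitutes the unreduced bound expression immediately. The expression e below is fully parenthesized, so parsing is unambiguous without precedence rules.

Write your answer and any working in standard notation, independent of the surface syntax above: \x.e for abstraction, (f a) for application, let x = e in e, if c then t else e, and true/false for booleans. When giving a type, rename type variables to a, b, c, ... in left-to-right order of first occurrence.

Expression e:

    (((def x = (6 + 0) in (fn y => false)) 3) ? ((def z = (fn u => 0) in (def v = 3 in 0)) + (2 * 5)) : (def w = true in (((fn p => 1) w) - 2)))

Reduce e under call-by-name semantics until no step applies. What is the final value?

Working:
step 0: (if ((let x = (6 + 0) in (\y.false)) 3) then ((let z = (\u.0) in (let v = 3 in 0)) + (2 * 5)) else (let w = true in (((\p.1) w) - 2)))
step 1: [let@0.0] (if ((\y.false) 3) then ((let z = (\u.0) in (let v = 3 in 0)) + (2 * 5)) else (let w = true in (((\p.1) w) - 2)))
step 2: [beta@0] (if false then ((let z = (\u.0) in (let v = 3 in 0)) + (2 * 5)) else (let w = true in (((\p.1) w) - 2)))
step 3: [if@root] (let w = true in (((\p.1) w) - 2))
step 4: [let@root] (((\p.1) true) - 2)
step 5: [beta@0] (1 - 2)
step 6: [delta@root] -1

Answer: -1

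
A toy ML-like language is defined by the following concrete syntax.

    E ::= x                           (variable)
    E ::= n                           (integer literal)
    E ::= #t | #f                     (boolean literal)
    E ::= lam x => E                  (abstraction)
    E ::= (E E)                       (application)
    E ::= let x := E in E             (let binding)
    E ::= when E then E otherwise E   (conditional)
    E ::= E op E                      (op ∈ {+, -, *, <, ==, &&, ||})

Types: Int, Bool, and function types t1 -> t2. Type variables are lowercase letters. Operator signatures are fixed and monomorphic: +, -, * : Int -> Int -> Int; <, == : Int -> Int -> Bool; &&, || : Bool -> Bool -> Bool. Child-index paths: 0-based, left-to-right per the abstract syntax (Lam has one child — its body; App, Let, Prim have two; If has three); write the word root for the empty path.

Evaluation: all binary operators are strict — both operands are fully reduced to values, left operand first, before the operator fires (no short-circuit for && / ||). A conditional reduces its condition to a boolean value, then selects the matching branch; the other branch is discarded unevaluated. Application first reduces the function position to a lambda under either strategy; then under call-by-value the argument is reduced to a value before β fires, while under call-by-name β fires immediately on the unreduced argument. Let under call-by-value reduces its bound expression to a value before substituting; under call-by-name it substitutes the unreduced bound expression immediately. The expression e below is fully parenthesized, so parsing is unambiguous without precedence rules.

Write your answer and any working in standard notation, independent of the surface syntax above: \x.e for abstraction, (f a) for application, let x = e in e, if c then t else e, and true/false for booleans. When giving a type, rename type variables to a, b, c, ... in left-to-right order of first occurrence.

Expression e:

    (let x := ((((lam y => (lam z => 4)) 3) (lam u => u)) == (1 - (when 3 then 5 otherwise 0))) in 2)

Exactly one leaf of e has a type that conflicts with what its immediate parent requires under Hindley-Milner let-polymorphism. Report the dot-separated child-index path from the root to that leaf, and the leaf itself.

Answer: 0.1.1.0 : 3

Working:
\z._ : b -> Int
\y._ : a -> b -> Int
  unify a -> b -> Int ~ Int -> c
  unify a ~ Int
  unify b -> Int ~ c
_ _ : b -> Int
u : d
\u._ : d -> d
  unify b -> Int ~ (d -> d) -> e
  unify b ~ d -> d
  unify Int ~ e
_ _ : Int
  unify Int ~ Int
  unify Int ~ Int
  unify Int ~ Bool
  FAIL: mismatch Int ~ Bool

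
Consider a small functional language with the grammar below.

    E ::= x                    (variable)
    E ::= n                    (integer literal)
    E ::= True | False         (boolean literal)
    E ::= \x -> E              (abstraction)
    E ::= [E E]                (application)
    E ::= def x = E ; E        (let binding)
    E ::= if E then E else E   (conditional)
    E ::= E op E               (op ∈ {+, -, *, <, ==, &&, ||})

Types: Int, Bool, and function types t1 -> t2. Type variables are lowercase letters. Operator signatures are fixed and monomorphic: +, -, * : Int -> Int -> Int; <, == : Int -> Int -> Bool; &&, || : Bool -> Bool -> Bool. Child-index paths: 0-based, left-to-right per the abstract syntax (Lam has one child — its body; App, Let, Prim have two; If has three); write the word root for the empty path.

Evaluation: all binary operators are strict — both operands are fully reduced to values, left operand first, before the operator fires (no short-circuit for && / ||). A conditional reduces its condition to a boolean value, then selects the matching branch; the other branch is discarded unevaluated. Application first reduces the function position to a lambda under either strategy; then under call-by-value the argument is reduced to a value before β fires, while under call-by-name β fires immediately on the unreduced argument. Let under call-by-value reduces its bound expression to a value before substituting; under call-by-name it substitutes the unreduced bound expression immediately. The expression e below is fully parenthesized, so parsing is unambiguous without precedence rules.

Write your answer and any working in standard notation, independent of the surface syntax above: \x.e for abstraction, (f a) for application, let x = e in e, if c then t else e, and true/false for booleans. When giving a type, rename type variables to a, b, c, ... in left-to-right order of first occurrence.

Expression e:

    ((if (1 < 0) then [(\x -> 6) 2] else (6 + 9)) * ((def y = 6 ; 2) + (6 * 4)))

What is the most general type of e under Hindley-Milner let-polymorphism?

Derivation:
  unify Int ~ Int
  unify Int ~ Int
  unify Bool ~ Bool
\x._ : a -> Int
  unify a -> Int ~ Int -> b
  unify a ~ Int
  unify Int ~ b
_ _ : Int
  unify Int ~ Int
  unify Int ~ Int
  unify Int ~ Int
  unify Int ~ Int
let y : Int
  unify Int ~ Int
  unify Int ~ Int
  unify Int ~ Int
  unify Int ~ Int
  unify Int ~ Int

Answer: Int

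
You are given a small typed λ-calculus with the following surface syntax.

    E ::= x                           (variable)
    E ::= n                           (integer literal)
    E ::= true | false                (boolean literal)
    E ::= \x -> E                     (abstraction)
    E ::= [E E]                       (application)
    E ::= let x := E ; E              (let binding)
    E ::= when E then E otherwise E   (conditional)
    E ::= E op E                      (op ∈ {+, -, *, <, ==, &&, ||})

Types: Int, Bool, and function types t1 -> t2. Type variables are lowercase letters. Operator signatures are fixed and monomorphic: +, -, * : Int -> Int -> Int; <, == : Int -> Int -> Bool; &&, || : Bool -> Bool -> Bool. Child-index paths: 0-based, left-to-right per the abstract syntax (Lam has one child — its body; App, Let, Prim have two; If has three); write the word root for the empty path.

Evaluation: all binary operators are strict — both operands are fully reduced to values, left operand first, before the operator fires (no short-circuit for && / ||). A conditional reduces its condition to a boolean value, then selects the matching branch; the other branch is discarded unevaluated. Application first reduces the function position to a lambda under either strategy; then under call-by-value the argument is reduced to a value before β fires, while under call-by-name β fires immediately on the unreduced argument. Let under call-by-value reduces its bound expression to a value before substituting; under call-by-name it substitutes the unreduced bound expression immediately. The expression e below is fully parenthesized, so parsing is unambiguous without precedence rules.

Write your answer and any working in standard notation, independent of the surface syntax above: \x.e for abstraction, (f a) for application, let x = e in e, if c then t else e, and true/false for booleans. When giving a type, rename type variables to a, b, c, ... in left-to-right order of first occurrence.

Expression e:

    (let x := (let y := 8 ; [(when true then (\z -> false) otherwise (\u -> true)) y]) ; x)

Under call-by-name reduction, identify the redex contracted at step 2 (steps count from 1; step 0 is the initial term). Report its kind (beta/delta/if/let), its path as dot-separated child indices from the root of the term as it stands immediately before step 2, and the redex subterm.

Answer: let at root : (let y = 8 in ((if true then (\z.false) else (\u.true)) y))

Derivation:
step 0: (let x = (let y = 8 in ((if true then (\z.false) else (\u.true)) y)) in x)
step 1: [let@root] (let y = 8 in ((if true then (\z.false) else (\u.true)) y))
step 2: [let@root] ((if true then (\z.false) else (\u.true)) 8)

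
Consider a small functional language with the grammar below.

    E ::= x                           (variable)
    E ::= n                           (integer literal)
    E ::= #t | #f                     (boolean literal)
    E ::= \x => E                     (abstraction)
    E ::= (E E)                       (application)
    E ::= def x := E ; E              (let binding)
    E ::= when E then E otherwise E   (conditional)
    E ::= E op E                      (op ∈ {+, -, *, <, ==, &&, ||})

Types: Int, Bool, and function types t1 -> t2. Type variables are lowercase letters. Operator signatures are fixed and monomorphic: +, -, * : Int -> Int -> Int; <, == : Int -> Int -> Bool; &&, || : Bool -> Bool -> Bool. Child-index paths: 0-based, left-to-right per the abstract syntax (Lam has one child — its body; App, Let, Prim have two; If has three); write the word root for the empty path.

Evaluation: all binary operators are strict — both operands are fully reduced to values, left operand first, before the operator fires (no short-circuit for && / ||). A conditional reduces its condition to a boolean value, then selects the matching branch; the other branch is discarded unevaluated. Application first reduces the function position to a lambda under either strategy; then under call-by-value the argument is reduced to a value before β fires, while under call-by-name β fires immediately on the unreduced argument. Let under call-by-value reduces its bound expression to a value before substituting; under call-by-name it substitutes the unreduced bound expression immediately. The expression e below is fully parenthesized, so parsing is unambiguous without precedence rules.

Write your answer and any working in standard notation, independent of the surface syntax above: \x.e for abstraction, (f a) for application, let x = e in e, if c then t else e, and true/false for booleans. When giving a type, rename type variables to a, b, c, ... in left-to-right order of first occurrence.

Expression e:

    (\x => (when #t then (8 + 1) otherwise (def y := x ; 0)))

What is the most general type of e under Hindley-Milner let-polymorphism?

Answer: a -> Int

Working:
  unify Bool ~ Bool
  unify Int ~ Int
  unify Int ~ Int
x : a
let y : a
  unify Int ~ Int
\x._ : a -> Int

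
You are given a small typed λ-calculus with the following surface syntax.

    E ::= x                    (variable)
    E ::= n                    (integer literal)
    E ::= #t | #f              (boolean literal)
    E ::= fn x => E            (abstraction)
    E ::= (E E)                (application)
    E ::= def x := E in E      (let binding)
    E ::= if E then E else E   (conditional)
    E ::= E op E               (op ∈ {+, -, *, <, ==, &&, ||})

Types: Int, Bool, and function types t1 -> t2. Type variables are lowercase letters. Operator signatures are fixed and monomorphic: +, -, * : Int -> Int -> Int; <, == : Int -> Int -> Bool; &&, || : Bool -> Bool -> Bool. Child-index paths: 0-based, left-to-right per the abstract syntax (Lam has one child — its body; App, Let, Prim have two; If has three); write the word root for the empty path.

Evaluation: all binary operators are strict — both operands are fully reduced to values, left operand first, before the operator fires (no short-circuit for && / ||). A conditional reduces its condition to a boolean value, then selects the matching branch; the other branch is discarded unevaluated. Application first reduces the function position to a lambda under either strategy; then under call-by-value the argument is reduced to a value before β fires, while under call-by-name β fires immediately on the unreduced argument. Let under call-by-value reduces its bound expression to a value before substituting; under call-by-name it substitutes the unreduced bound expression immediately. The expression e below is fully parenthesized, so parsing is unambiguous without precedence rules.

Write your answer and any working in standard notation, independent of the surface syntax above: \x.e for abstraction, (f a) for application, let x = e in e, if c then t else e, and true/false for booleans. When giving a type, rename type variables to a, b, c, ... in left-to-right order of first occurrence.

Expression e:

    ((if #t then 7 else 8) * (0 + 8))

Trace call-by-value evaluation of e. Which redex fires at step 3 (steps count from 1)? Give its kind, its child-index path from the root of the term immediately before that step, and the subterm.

Answer: delta at root : (7 * 8)

Derivation:
step 0: ((if true then 7 else 8) * (0 + 8))
step 1: [if@0] (7 * (0 + 8))
step 2: [delta@1] (7 * 8)
step 3: [delta@root] 56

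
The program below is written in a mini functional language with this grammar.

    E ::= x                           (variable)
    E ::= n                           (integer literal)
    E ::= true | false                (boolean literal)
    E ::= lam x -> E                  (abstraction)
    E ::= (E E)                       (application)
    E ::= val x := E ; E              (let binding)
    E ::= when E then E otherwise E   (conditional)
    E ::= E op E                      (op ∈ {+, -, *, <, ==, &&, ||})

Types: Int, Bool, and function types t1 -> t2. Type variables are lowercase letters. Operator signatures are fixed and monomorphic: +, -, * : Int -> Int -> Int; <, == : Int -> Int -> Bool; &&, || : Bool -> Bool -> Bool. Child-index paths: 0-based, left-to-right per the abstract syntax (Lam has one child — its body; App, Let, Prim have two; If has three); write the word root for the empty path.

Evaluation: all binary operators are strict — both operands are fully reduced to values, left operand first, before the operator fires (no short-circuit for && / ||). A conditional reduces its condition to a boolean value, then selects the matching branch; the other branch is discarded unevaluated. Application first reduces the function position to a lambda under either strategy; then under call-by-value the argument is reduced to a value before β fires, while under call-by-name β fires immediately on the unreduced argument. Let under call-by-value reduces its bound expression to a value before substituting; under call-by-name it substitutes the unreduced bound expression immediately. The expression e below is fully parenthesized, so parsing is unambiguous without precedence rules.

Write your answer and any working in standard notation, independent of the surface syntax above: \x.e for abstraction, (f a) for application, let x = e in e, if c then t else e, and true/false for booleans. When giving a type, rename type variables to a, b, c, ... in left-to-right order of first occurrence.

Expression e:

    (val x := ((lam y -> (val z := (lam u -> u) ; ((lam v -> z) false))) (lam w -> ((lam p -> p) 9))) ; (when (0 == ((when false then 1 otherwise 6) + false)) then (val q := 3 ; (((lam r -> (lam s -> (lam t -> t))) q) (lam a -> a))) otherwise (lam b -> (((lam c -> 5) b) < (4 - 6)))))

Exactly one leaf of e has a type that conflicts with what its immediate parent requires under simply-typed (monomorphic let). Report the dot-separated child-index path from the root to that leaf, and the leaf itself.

Trace:
u : b
\u._ : b -> b
let z : b -> b
z : b -> b
\v._ : c -> b -> b
  unify c -> b -> b ~ Bool -> d
  unify c ~ Bool
  unify b -> b ~ d
_ _ : b -> b
\y._ : a -> b -> b
p : f
\p._ : f -> f
  unify f -> f ~ Int -> g
  unify f ~ Int
  unify Int ~ g
_ _ : Int
\w._ : e -> Int
  unify a -> b -> b ~ (e -> Int) -> h
  unify a ~ e -> Int
  unify b -> b ~ h
_ _ : b -> b
let x : b -> b
  unify Int ~ Int
  unify Bool ~ Bool
  unify Int ~ Int
  unify Int ~ Int
  unify Bool ~ Int
  FAIL: mismatch Bool ~ Int

Answer: 1.0.1.1 : false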